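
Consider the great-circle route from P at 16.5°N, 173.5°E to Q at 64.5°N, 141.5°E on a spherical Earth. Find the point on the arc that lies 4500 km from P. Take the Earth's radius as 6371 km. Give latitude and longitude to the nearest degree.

≈ 54°N, 155°E

Write both endpoints as unit vectors p₁, p₂ with components (cos φ cos λ, cos φ sin λ, sin φ).
The central angle between the endpoints is δ = arccos(p₁·p₂) ≈ 0.919 rad (52.7°). The total great-circle distance is δ·R ≈ 0.919 × 6371 ≈ 5857 km, so the target fraction is f = 4500/5857 ≈ 0.768.
Interpolate at f ≈ 0.768 with slerp weights a = sin((1−f)δ)/sin δ ≈ 0.266, b = sin(fδ)/sin δ ≈ 0.816.
p = a·p₁ + b·p₂ ≈ (-0.528, 0.248, 0.812); φ = arcsin(p_z) ≈ 54.31°, λ = atan2(p_y, p_x) ≈ 154.88°.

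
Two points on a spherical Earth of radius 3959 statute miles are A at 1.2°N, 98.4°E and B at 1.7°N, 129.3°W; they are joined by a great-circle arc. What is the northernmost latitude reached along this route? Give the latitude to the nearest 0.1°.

The great circle lies in the plane with unit normal n̂ = (p₁ × p₂)/|p₁ × p₂|.
Here n̂_z ≈ +0.998; the vertex latitude is φ_max = arccos|n̂_z| ≈ 3.6°.
Check via Clairaut: cos φ_max = |cos φ₁| · sin C = cos(1.2°)·sin(86.6°) ≈ 0.998, again giving ≈ 3.6°.

≈ 3.6°N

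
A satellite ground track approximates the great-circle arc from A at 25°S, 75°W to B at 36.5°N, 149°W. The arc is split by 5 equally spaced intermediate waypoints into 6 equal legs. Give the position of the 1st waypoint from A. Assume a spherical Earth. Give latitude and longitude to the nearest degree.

≈ 15°S, 87°W

The haversine formula gives a central angle δ ≈ 1.621 rad (92.9°) between the endpoints.
Interpolate at f = 1/6 with slerp weights a = sin((1−f)δ)/sin δ ≈ 0.977, b = sin(fδ)/sin δ ≈ 0.267.
p = a·p₁ + b·p₂ ≈ (0.045, -0.966, -0.254); φ = arcsin(p_z) ≈ -14.71°, λ = atan2(p_y, p_x) ≈ -87.33°.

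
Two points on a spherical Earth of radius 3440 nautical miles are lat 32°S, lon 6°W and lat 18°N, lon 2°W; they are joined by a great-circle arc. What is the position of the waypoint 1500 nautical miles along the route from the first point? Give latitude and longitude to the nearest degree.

≈ lat 7°S, lon 4°W

The haversine formula gives a central angle δ ≈ 0.875 rad (50.1°) between the endpoints. The total great-circle distance is δ·R ≈ 0.875 × 3440 ≈ 3011 nmi, so the target fraction is f = 1500/3011 ≈ 0.498.
Interpolate at f ≈ 0.498 with slerp weights a = sin((1−f)δ)/sin δ ≈ 0.554, b = sin(fδ)/sin δ ≈ 0.550.
p = a·p₁ + b·p₂ ≈ (0.990, -0.067, -0.123); φ = arcsin(p_z) ≈ -7.09°, λ = atan2(p_y, p_x) ≈ -3.89°.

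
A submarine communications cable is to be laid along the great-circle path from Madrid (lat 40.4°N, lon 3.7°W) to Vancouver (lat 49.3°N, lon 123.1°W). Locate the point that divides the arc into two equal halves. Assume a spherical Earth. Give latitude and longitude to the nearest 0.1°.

The haversine formula gives a central angle δ ≈ 1.321 rad (75.7°) between the endpoints.
Interpolate at f = 1/2 with slerp weights a = sin((1−f)δ)/sin δ ≈ 0.633, b = sin(fδ)/sin δ ≈ 0.633.
p = a·p₁ + b·p₂ ≈ (0.256, -0.377, 0.890); φ = arcsin(p_z) ≈ 62.91°, λ = atan2(p_y, p_x) ≈ -55.85°.

≈ lat 62.9°N, lon 55.9°W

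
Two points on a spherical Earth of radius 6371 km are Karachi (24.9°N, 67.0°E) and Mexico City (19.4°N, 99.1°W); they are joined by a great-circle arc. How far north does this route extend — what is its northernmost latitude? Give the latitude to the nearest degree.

≈ 73°N

The great circle lies in the plane with unit normal n̂ = (p₁ × p₂)/|p₁ × p₂|.
Here n̂_z ≈ -0.284; the vertex latitude is φ_max = arccos|n̂_z| ≈ 73.5°.
Check via Clairaut: cos φ_max = |cos φ₁| · sin C = cos(24.9°)·sin(18.3°) ≈ 0.284, again giving ≈ 73.5°.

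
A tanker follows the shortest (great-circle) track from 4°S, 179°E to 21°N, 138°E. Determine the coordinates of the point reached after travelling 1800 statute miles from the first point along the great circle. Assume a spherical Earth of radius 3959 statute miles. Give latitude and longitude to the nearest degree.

Write both endpoints as unit vectors p₁, p₂ with components (cos φ cos λ, cos φ sin λ, sin φ).
The central angle between the endpoints is δ = arccos(p₁·p₂) ≈ 0.826 rad (47.3°). The total great-circle distance is δ·R ≈ 0.826 × 3959 ≈ 3270 mi, so the target fraction is f = 1800/3270 ≈ 0.550.
Interpolate at f ≈ 0.550 with slerp weights a = sin((1−f)δ)/sin δ ≈ 0.493, b = sin(fδ)/sin δ ≈ 0.597.
p = a·p₁ + b·p₂ ≈ (-0.907, 0.382, 0.180); φ = arcsin(p_z) ≈ 10.35°, λ = atan2(p_y, p_x) ≈ 157.17°.

≈ 10°N, 157°E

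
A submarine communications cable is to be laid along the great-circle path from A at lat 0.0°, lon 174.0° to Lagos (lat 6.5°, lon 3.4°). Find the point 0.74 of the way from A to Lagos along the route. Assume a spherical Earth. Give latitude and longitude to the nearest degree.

≈ lat 28°, lon 44°

Write both endpoints as unit vectors p₁, p₂ with components (cos φ cos λ, cos φ sin λ, sin φ).
The central angle between the endpoints is δ = arccos(p₁·p₂) ≈ 2.942 rad (168.6°).
Interpolate at f = 0.74 with slerp weights a = sin((1−f)δ)/sin δ ≈ 3.500, b = sin(fδ)/sin δ ≈ 4.152.
p = a·p₁ + b·p₂ ≈ (0.637, 0.611, 0.470); φ = arcsin(p_z) ≈ 28.04°, λ = atan2(p_y, p_x) ≈ 43.77°.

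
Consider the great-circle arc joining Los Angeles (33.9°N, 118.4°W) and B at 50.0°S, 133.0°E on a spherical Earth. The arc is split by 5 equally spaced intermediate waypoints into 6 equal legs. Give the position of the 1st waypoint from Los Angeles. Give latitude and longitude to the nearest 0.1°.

≈ 19.0°N, 135.2°W

Write both endpoints as unit vectors p₁, p₂ with components (cos φ cos λ, cos φ sin λ, sin φ).
The central angle between the endpoints is δ = arccos(p₁·p₂) ≈ 2.211 rad (126.7°).
Interpolate at f = 1/6 with slerp weights a = sin((1−f)δ)/sin δ ≈ 1.201, b = sin(fδ)/sin δ ≈ 0.449.
p = a·p₁ + b·p₂ ≈ (-0.671, -0.666, 0.326); φ = arcsin(p_z) ≈ 19.02°, λ = atan2(p_y, p_x) ≈ -135.23°.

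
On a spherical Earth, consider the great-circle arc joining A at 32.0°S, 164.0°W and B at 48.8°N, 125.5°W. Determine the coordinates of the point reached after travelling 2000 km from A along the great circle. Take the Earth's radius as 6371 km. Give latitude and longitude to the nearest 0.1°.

≈ 15.4°S, 156.4°W

Write both endpoints as unit vectors p₁, p₂ with components (cos φ cos λ, cos φ sin λ, sin φ).
The central angle between the endpoints is δ = arccos(p₁·p₂) ≈ 1.532 rad (87.8°). The total great-circle distance is δ·R ≈ 1.532 × 6371 ≈ 9763 km, so the target fraction is f = 2000/9763 ≈ 0.205.
Interpolate at f ≈ 0.205 with slerp weights a = sin((1−f)δ)/sin δ ≈ 0.939, b = sin(fδ)/sin δ ≈ 0.309.
p = a·p₁ + b·p₂ ≈ (-0.884, -0.385, -0.265); φ = arcsin(p_z) ≈ -15.38°, λ = atan2(p_y, p_x) ≈ -156.45°.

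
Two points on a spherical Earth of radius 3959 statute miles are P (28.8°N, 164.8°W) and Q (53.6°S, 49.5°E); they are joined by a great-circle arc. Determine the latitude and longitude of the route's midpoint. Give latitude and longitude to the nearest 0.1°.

Convert each endpoint to a unit vector on the sphere (x = cos φ cos λ, y = cos φ sin λ, z = sin φ).
The central angle between the endpoints is δ = arccos(p₁·p₂) ≈ 2.528 rad (144.8°).
Interpolate at f = 1/2 with slerp weights a = sin((1−f)δ)/sin δ ≈ 1.655, b = sin(fδ)/sin δ ≈ 1.655.
p = a·p₁ + b·p₂ ≈ (-0.761, 0.366, -0.535); φ = arcsin(p_z) ≈ -32.32°, λ = atan2(p_y, p_x) ≈ 154.30°.

≈ (32.3°S, 154.3°E)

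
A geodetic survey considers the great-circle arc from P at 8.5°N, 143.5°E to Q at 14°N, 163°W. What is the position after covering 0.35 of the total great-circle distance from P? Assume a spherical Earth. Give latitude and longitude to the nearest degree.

The haversine formula gives a central angle δ ≈ 0.919 rad (52.7°) between the endpoints.
Interpolate at f = 0.35 with slerp weights a = sin((1−f)δ)/sin δ ≈ 0.707, b = sin(fδ)/sin δ ≈ 0.398.
p = a·p₁ + b·p₂ ≈ (-0.931, 0.303, 0.201); φ = arcsin(p_z) ≈ 11.58°, λ = atan2(p_y, p_x) ≈ 161.96°.

≈ 12°N, 162°E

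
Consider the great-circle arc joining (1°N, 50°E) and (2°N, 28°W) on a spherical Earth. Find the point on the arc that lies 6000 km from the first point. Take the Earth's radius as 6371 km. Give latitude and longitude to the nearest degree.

Convert each endpoint to a unit vector on the sphere (x = cos φ cos λ, y = cos φ sin λ, z = sin φ).
The central angle between the endpoints is δ = arccos(p₁·p₂) ≈ 1.361 rad (78.0°). The total great-circle distance is δ·R ≈ 1.361 × 6371 ≈ 8670 km, so the target fraction is f = 6000/8670 ≈ 0.692.
Interpolate at f ≈ 0.692 with slerp weights a = sin((1−f)δ)/sin δ ≈ 0.416, b = sin(fδ)/sin δ ≈ 0.827.
p = a·p₁ + b·p₂ ≈ (0.997, -0.069, 0.036); φ = arcsin(p_z) ≈ 2.07°, λ = atan2(p_y, p_x) ≈ -3.97°.

≈ (2°N, 4°W)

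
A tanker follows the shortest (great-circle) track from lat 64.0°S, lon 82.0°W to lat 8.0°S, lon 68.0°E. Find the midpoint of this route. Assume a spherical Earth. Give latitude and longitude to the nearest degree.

Write both endpoints as unit vectors p₁, p₂ with components (cos φ cos λ, cos φ sin λ, sin φ).
The central angle between the endpoints is δ = arccos(p₁·p₂) ≈ 1.824 rad (104.5°).
Interpolate at f = 1/2 with slerp weights a = sin((1−f)δ)/sin δ ≈ 0.817, b = sin(fδ)/sin δ ≈ 0.817.
p = a·p₁ + b·p₂ ≈ (0.353, 0.395, -0.848); φ = arcsin(p_z) ≈ -57.99°, λ = atan2(p_y, p_x) ≈ 48.25°.

≈ lat 58°S, lon 48°E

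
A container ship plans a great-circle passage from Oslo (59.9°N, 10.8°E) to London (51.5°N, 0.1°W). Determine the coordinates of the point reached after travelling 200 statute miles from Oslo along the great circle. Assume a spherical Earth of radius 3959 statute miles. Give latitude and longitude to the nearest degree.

From cos δ = sin φ₁ sin φ₂ + cos φ₁ cos φ₂ cos Δλ, the central angle is δ ≈ 0.181 rad (10.4°). The total great-circle distance is δ·R ≈ 0.181 × 3959 ≈ 717 mi, so the target fraction is f = 200/717 ≈ 0.279.
Interpolate at f ≈ 0.279 with slerp weights a = sin((1−f)δ)/sin δ ≈ 0.723, b = sin(fδ)/sin δ ≈ 0.280.
p = a·p₁ + b·p₂ ≈ (0.531, 0.068, 0.845); φ = arcsin(p_z) ≈ 57.66°, λ = atan2(p_y, p_x) ≈ 7.26°.

≈ (58°N, 7°E)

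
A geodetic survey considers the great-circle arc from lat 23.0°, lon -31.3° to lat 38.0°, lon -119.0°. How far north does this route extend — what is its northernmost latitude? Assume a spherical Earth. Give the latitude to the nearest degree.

≈ 41°

The great circle lies in the plane with unit normal n̂ = (p₁ × p₂)/|p₁ × p₂|.
Here n̂_z ≈ -0.753; the vertex latitude is φ_max = arccos|n̂_z| ≈ 41.2°.
Check via Clairaut: cos φ_max = |cos φ₁| · sin C = cos(23.0°)·sin(54.9°) ≈ 0.753, again giving ≈ 41.2°.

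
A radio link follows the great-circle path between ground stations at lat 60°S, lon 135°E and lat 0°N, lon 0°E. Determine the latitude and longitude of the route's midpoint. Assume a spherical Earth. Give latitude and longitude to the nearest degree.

Write both endpoints as unit vectors p₁, p₂ with components (cos φ cos λ, cos φ sin λ, sin φ).
The central angle between the endpoints is δ = arccos(p₁·p₂) ≈ 1.932 rad (110.7°).
Interpolate at f = 1/2 with slerp weights a = sin((1−f)δ)/sin δ ≈ 0.879, b = sin(fδ)/sin δ ≈ 0.879.
p = a·p₁ + b·p₂ ≈ (0.569, 0.311, -0.762); φ = arcsin(p_z) ≈ -49.61°, λ = atan2(p_y, p_x) ≈ 28.68°.

≈ lat 50°S, lon 29°E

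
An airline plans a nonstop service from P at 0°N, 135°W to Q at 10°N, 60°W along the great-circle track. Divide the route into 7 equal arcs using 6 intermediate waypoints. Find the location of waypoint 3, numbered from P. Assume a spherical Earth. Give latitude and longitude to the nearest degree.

Write both endpoints as unit vectors p₁, p₂ with components (cos φ cos λ, cos φ sin λ, sin φ).
The central angle between the endpoints is δ = arccos(p₁·p₂) ≈ 1.313 rad (75.2°).
Interpolate at f = 3/7 with slerp weights a = sin((1−f)δ)/sin δ ≈ 0.705, b = sin(fδ)/sin δ ≈ 0.552.
p = a·p₁ + b·p₂ ≈ (-0.227, -0.969, 0.096); φ = arcsin(p_z) ≈ 5.50°, λ = atan2(p_y, p_x) ≈ -103.18°.

≈ 5°N, 103°W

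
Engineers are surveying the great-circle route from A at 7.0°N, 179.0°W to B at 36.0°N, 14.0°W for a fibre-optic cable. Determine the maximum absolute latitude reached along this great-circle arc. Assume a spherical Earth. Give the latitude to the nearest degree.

The great circle lies in the plane with unit normal n̂ = (p₁ × p₂)/|p₁ × p₂|.
Here n̂_z ≈ +0.293; the vertex latitude is φ_max = arccos|n̂_z| ≈ 73.0°.
Check via Clairaut: cos φ_max = |cos φ₁| · sin C = cos(7.0°)·sin(17.1°) ≈ 0.293, again giving ≈ 73.0°.

≈ 73°N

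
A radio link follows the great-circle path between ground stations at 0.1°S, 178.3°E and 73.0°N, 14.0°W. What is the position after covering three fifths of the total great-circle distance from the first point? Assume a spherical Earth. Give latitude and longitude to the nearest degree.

The haversine formula gives a central angle δ ≈ 1.862 rad (106.7°) between the endpoints.
Interpolate at f = 3/5 with slerp weights a = sin((1−f)δ)/sin δ ≈ 0.708, b = sin(fδ)/sin δ ≈ 0.939.
p = a·p₁ + b·p₂ ≈ (-0.441, -0.045, 0.896); φ = arcsin(p_z) ≈ 63.67°, λ = atan2(p_y, p_x) ≈ -174.13°.

≈ 64°N, 174°W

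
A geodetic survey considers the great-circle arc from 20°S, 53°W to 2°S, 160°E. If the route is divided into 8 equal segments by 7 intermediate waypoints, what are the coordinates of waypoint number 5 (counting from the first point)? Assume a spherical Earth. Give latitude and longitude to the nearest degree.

The haversine formula gives a central angle δ ≈ 2.459 rad (140.9°) between the endpoints.
Interpolate at f = 5/8 with slerp weights a = sin((1−f)δ)/sin δ ≈ 1.262, b = sin(fδ)/sin δ ≈ 1.584.
p = a·p₁ + b·p₂ ≈ (-0.773, -0.406, -0.487); φ = arcsin(p_z) ≈ -29.15°, λ = atan2(p_y, p_x) ≈ -152.28°.

≈ 29°S, 152°W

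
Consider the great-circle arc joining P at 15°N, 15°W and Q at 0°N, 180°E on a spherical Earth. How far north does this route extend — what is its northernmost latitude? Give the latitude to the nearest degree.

≈ 46°N

The great circle lies in the plane with unit normal n̂ = (p₁ × p₂)/|p₁ × p₂|.
Here n̂_z ≈ -0.695; the vertex latitude is φ_max = arccos|n̂_z| ≈ 46.0°.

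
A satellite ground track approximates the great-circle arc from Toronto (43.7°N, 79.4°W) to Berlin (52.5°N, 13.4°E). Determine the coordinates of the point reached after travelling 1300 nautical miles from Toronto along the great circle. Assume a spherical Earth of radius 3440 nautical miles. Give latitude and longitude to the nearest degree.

≈ (56°N, 51°W)

From cos δ = sin φ₁ sin φ₂ + cos φ₁ cos φ₂ cos Δλ, the central angle is δ ≈ 1.016 rad (58.2°). The total great-circle distance is δ·R ≈ 1.016 × 3440 ≈ 3496 nmi, so the target fraction is f = 1300/3496 ≈ 0.372.
Interpolate at f ≈ 0.372 with slerp weights a = sin((1−f)δ)/sin δ ≈ 0.701, b = sin(fδ)/sin δ ≈ 0.434.
p = a·p₁ + b·p₂ ≈ (0.350, -0.437, 0.829); φ = arcsin(p_z) ≈ 55.95°, λ = atan2(p_y, p_x) ≈ -51.28°.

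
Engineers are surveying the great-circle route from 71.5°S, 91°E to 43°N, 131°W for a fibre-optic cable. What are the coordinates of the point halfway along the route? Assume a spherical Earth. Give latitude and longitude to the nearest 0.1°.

Convert each endpoint to a unit vector on the sphere (x = cos φ cos λ, y = cos φ sin λ, z = sin φ).
The central angle between the endpoints is δ = arccos(p₁·p₂) ≈ 2.531 rad (145.0°).
Interpolate at f = 1/2 with slerp weights a = sin((1−f)δ)/sin δ ≈ 1.663, b = sin(fδ)/sin δ ≈ 1.663.
p = a·p₁ + b·p₂ ≈ (-0.807, -0.390, -0.443); φ = arcsin(p_z) ≈ -26.29°, λ = atan2(p_y, p_x) ≈ -154.19°.

≈ 26.3°S, 154.2°W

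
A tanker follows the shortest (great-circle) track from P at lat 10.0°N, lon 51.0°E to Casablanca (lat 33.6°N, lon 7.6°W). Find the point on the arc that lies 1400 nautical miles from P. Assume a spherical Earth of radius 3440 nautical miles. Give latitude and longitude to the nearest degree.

Convert each endpoint to a unit vector on the sphere (x = cos φ cos λ, y = cos φ sin λ, z = sin φ).
The central angle between the endpoints is δ = arccos(p₁·p₂) ≈ 1.020 rad (58.4°). The total great-circle distance is δ·R ≈ 1.020 × 3440 ≈ 3508 nmi, so the target fraction is f = 1400/3508 ≈ 0.399.
Interpolate at f ≈ 0.399 with slerp weights a = sin((1−f)δ)/sin δ ≈ 0.675, b = sin(fδ)/sin δ ≈ 0.465.
p = a·p₁ + b·p₂ ≈ (0.802, 0.466, 0.374); φ = arcsin(p_z) ≈ 21.98°, λ = atan2(p_y, p_x) ≈ 30.13°.

≈ lat 22°N, lon 30°E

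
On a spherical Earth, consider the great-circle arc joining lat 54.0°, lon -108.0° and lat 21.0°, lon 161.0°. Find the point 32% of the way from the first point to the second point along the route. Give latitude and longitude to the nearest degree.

Convert each endpoint to a unit vector on the sphere (x = cos φ cos λ, y = cos φ sin λ, z = sin φ).
The central angle between the endpoints is δ = arccos(p₁·p₂) ≈ 1.287 rad (73.7°).
Interpolate at f = 0.32 with slerp weights a = sin((1−f)δ)/sin δ ≈ 0.800, b = sin(fδ)/sin δ ≈ 0.417.
p = a·p₁ + b·p₂ ≈ (-0.513, -0.320, 0.796); φ = arcsin(p_z) ≈ 52.77°, λ = atan2(p_y, p_x) ≈ -148.04°.

≈ lat 53°, lon -148°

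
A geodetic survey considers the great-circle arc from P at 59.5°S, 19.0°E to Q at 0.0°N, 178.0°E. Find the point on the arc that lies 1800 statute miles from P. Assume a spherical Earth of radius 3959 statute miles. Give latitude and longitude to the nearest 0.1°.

From cos δ = sin φ₁ sin φ₂ + cos φ₁ cos φ₂ cos Δλ, the central angle is δ ≈ 2.064 rad (118.3°). The total great-circle distance is δ·R ≈ 2.064 × 3959 ≈ 8173 mi, so the target fraction is f = 1800/8173 ≈ 0.220.
Interpolate at f ≈ 0.220 with slerp weights a = sin((1−f)δ)/sin δ ≈ 1.135, b = sin(fδ)/sin δ ≈ 0.499.
p = a·p₁ + b·p₂ ≈ (0.046, 0.205, -0.978); φ = arcsin(p_z) ≈ -77.88°, λ = atan2(p_y, p_x) ≈ 77.31°.

≈ 77.9°S, 77.3°E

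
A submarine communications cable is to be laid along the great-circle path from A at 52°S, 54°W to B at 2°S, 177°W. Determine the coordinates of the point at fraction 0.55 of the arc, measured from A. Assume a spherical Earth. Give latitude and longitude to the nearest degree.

Convert each endpoint to a unit vector on the sphere (x = cos φ cos λ, y = cos φ sin λ, z = sin φ).
The central angle between the endpoints is δ = arccos(p₁·p₂) ≈ 1.883 rad (107.9°).
Interpolate at f = 0.55 with slerp weights a = sin((1−f)δ)/sin δ ≈ 0.788, b = sin(fδ)/sin δ ≈ 0.904.
p = a·p₁ + b·p₂ ≈ (-0.617, -0.440, -0.652); φ = arcsin(p_z) ≈ -40.72°, λ = atan2(p_y, p_x) ≈ -144.54°.

≈ 41°S, 145°W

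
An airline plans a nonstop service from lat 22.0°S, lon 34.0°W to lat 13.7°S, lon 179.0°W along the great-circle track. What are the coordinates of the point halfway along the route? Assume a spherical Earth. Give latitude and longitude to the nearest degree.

Convert each endpoint to a unit vector on the sphere (x = cos φ cos λ, y = cos φ sin λ, z = sin φ).
The central angle between the endpoints is δ = arccos(p₁·p₂) ≈ 2.277 rad (130.5°).
Interpolate at f = 1/2 with slerp weights a = sin((1−f)δ)/sin δ ≈ 1.194, b = sin(fδ)/sin δ ≈ 1.194.
p = a·p₁ + b·p₂ ≈ (-0.242, -0.639, -0.730); φ = arcsin(p_z) ≈ -46.88°, λ = atan2(p_y, p_x) ≈ -110.74°.

≈ lat 47°S, lon 111°W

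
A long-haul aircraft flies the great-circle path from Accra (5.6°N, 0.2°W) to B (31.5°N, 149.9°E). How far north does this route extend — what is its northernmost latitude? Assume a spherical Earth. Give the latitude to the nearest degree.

The great circle lies in the plane with unit normal n̂ = (p₁ × p₂)/|p₁ × p₂|.
Here n̂_z ≈ +0.580; the vertex latitude is φ_max = arccos|n̂_z| ≈ 54.5°.
Check via Clairaut: cos φ_max = |cos φ₁| · sin C = cos(5.6°)·sin(35.7°) ≈ 0.580, again giving ≈ 54.5°.

≈ 55°N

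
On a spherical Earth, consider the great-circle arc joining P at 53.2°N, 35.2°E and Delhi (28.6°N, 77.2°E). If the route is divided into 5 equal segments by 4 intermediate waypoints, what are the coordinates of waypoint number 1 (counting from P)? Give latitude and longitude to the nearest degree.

≈ 50°N, 47°E

Convert each endpoint to a unit vector on the sphere (x = cos φ cos λ, y = cos φ sin λ, z = sin φ).
The central angle between the endpoints is δ = arccos(p₁·p₂) ≈ 0.685 rad (39.3°).
Interpolate at f = 1/5 with slerp weights a = sin((1−f)δ)/sin δ ≈ 0.823, b = sin(fδ)/sin δ ≈ 0.216.
p = a·p₁ + b·p₂ ≈ (0.445, 0.469, 0.763); φ = arcsin(p_z) ≈ 49.71°, λ = atan2(p_y, p_x) ≈ 46.51°.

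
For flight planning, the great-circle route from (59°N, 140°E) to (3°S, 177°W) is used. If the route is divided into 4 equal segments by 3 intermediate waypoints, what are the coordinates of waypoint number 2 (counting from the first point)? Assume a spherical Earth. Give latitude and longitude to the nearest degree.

Write both endpoints as unit vectors p₁, p₂ with components (cos φ cos λ, cos φ sin λ, sin φ).
The central angle between the endpoints is δ = arccos(p₁·p₂) ≈ 1.233 rad (70.7°).
Interpolate at f = 2/4 with slerp weights a = sin((1−f)δ)/sin δ ≈ 0.613, b = sin(fδ)/sin δ ≈ 0.613.
p = a·p₁ + b·p₂ ≈ (-0.853, 0.171, 0.493); φ = arcsin(p_z) ≈ 29.55°, λ = atan2(p_y, p_x) ≈ 168.67°.

≈ (30°N, 169°E)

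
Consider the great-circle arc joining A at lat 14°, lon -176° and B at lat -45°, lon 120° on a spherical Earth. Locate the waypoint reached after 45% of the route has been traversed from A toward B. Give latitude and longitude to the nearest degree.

From cos δ = sin φ₁ sin φ₂ + cos φ₁ cos φ₂ cos Δλ, the central angle is δ ≈ 1.441 rad (82.5°).
Interpolate at f = 0.45 with slerp weights a = sin((1−f)δ)/sin δ ≈ 0.718, b = sin(fδ)/sin δ ≈ 0.609.
p = a·p₁ + b·p₂ ≈ (-0.910, 0.324, -0.257); φ = arcsin(p_z) ≈ -14.89°, λ = atan2(p_y, p_x) ≈ 160.39°.

≈ lat -15°, lon 160°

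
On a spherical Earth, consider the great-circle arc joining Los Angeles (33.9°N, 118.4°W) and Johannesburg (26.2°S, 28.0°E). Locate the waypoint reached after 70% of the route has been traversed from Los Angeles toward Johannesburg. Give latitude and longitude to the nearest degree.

Convert each endpoint to a unit vector on the sphere (x = cos φ cos λ, y = cos φ sin λ, z = sin φ).
The central angle between the endpoints is δ = arccos(p₁·p₂) ≈ 2.619 rad (150.1°).
Interpolate at f = 0.70 with slerp weights a = sin((1−f)δ)/sin δ ≈ 1.417, b = sin(fδ)/sin δ ≈ 1.935.
p = a·p₁ + b·p₂ ≈ (0.973, -0.220, -0.064); φ = arcsin(p_z) ≈ -3.66°, λ = atan2(p_y, p_x) ≈ -12.72°.

≈ 4°S, 13°W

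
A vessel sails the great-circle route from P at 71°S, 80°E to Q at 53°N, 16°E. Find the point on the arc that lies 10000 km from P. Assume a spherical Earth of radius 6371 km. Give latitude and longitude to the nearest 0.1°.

Write both endpoints as unit vectors p₁, p₂ with components (cos φ cos λ, cos φ sin λ, sin φ).
The central angle between the endpoints is δ = arccos(p₁·p₂) ≈ 2.304 rad (132.0°). The total great-circle distance is δ·R ≈ 2.304 × 6371 ≈ 14679 km, so the target fraction is f = 10000/14679 ≈ 0.681.
Interpolate at f ≈ 0.681 with slerp weights a = sin((1−f)δ)/sin δ ≈ 0.902, b = sin(fδ)/sin δ ≈ 1.346.
p = a·p₁ + b·p₂ ≈ (0.830, 0.512, 0.222); φ = arcsin(p_z) ≈ 12.83°, λ = atan2(p_y, p_x) ≈ 31.70°.

≈ 12.8°N, 31.7°E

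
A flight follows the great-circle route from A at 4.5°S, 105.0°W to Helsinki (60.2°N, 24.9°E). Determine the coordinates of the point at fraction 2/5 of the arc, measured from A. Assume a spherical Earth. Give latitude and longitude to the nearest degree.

≈ 36°N, 84°W

Convert each endpoint to a unit vector on the sphere (x = cos φ cos λ, y = cos φ sin λ, z = sin φ).
The central angle between the endpoints is δ = arccos(p₁·p₂) ≈ 1.967 rad (112.7°).
Interpolate at f = 2/5 with slerp weights a = sin((1−f)δ)/sin δ ≈ 1.002, b = sin(fδ)/sin δ ≈ 0.768.
p = a·p₁ + b·p₂ ≈ (0.087, -0.805, 0.587); φ = arcsin(p_z) ≈ 35.97°, λ = atan2(p_y, p_x) ≈ -83.80°.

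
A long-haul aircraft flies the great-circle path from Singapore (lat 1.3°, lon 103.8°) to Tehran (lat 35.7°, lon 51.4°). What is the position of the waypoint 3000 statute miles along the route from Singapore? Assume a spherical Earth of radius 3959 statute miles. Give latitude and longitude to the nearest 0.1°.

≈ lat 28.2°, lon 68.1°

From cos δ = sin φ₁ sin φ₂ + cos φ₁ cos φ₂ cos Δλ, the central angle is δ ≈ 1.037 rad (59.4°). The total great-circle distance is δ·R ≈ 1.037 × 3959 ≈ 4106 mi, so the target fraction is f = 3000/4106 ≈ 0.731.
Interpolate at f ≈ 0.731 with slerp weights a = sin((1−f)δ)/sin δ ≈ 0.320, b = sin(fδ)/sin δ ≈ 0.798.
p = a·p₁ + b·p₂ ≈ (0.328, 0.818, 0.473); φ = arcsin(p_z) ≈ 28.23°, λ = atan2(p_y, p_x) ≈ 68.14°.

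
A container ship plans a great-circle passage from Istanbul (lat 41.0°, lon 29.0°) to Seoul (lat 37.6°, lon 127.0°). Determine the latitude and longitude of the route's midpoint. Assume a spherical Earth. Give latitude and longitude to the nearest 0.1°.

Write both endpoints as unit vectors p₁, p₂ with components (cos φ cos λ, cos φ sin λ, sin φ).
The central angle between the endpoints is δ = arccos(p₁·p₂) ≈ 1.248 rad (71.5°).
Interpolate at f = 1/2 with slerp weights a = sin((1−f)δ)/sin δ ≈ 0.616, b = sin(fδ)/sin δ ≈ 0.616.
p = a·p₁ + b·p₂ ≈ (0.113, 0.615, 0.780); φ = arcsin(p_z) ≈ 51.28°, λ = atan2(p_y, p_x) ≈ 79.60°.

≈ lat 51.3°, lon 79.6°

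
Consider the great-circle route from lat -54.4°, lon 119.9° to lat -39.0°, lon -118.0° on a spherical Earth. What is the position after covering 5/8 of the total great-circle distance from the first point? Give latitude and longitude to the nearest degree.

From cos δ = sin φ₁ sin φ₂ + cos φ₁ cos φ₂ cos Δλ, the central angle is δ ≈ 1.296 rad (74.3°).
Interpolate at f = 5/8 with slerp weights a = sin((1−f)δ)/sin δ ≈ 0.485, b = sin(fδ)/sin δ ≈ 0.753.
p = a·p₁ + b·p₂ ≈ (-0.415, -0.271, -0.868); φ = arcsin(p_z) ≈ -60.25°, λ = atan2(p_y, p_x) ≈ -146.83°.

≈ lat -60°, lon -147°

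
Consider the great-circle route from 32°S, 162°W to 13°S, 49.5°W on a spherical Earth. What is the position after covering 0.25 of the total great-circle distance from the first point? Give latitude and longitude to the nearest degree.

The haversine formula gives a central angle δ ≈ 1.769 rad (101.4°) between the endpoints.
Interpolate at f = 0.25 with slerp weights a = sin((1−f)δ)/sin δ ≈ 0.990, b = sin(fδ)/sin δ ≈ 0.437.
p = a·p₁ + b·p₂ ≈ (-0.522, -0.583, -0.623); φ = arcsin(p_z) ≈ -38.51°, λ = atan2(p_y, p_x) ≈ -131.85°.

≈ 39°S, 132°W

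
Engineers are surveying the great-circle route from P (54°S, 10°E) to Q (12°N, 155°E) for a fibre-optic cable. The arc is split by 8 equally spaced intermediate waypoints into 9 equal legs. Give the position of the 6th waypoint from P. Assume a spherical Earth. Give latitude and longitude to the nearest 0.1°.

≈ (26.8°S, 135.3°E)

Write both endpoints as unit vectors p₁, p₂ with components (cos φ cos λ, cos φ sin λ, sin φ).
The central angle between the endpoints is δ = arccos(p₁·p₂) ≈ 2.264 rad (129.7°).
Interpolate at f = 6/9 with slerp weights a = sin((1−f)δ)/sin δ ≈ 0.891, b = sin(fδ)/sin δ ≈ 1.298.
p = a·p₁ + b·p₂ ≈ (-0.635, 0.627, -0.451); φ = arcsin(p_z) ≈ -26.80°, λ = atan2(p_y, p_x) ≈ 135.34°.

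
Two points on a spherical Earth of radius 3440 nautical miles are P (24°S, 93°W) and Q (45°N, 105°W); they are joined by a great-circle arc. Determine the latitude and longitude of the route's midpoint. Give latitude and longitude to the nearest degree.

≈ (11°N, 98°W)

The haversine formula gives a central angle δ ≈ 1.219 rad (69.9°) between the endpoints.
Interpolate at f = 1/2 with slerp weights a = sin((1−f)δ)/sin δ ≈ 0.610, b = sin(fδ)/sin δ ≈ 0.610.
p = a·p₁ + b·p₂ ≈ (-0.141, -0.973, 0.183); φ = arcsin(p_z) ≈ 10.56°, λ = atan2(p_y, p_x) ≈ -98.23°.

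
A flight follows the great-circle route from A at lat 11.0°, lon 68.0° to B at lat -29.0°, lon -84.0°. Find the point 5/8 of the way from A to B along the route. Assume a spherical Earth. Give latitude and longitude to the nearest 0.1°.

The haversine formula gives a central angle δ ≈ 2.588 rad (148.3°) between the endpoints.
Interpolate at f = 5/8 with slerp weights a = sin((1−f)δ)/sin δ ≈ 1.569, b = sin(fδ)/sin δ ≈ 1.900.
p = a·p₁ + b·p₂ ≈ (0.751, -0.224, -0.622); φ = arcsin(p_z) ≈ -38.43°, λ = atan2(p_y, p_x) ≈ -16.63°.

≈ lat -38.4°, lon -16.6°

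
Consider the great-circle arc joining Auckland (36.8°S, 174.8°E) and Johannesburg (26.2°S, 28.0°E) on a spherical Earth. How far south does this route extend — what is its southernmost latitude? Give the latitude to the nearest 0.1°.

The great circle lies in the plane with unit normal n̂ = (p₁ × p₂)/|p₁ × p₂|.
Here n̂_z ≈ -0.418; the vertex latitude is φ_max = arccos|n̂_z| ≈ 65.3°.
Check via Clairaut: cos φ_max = |cos φ₁| · sin C = cos(36.8°)·sin(148.5°) ≈ 0.418, again giving ≈ 65.3°.

≈ 65.3°S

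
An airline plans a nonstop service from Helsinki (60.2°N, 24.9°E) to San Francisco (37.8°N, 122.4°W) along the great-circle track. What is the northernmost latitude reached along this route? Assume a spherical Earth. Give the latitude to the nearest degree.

≈ 77°N

The great circle lies in the plane with unit normal n̂ = (p₁ × p₂)/|p₁ × p₂|.
Here n̂_z ≈ -0.217; the vertex latitude is φ_max = arccos|n̂_z| ≈ 77.5°.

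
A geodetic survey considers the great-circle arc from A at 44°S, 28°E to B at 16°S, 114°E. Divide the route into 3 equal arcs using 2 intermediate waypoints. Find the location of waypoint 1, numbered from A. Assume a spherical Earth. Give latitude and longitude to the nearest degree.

≈ 43°S, 63°E

Convert each endpoint to a unit vector on the sphere (x = cos φ cos λ, y = cos φ sin λ, z = sin φ).
The central angle between the endpoints is δ = arccos(p₁·p₂) ≈ 1.329 rad (76.1°).
Interpolate at f = 1/3 with slerp weights a = sin((1−f)δ)/sin δ ≈ 0.798, b = sin(fδ)/sin δ ≈ 0.441.
p = a·p₁ + b·p₂ ≈ (0.334, 0.657, -0.676); φ = arcsin(p_z) ≈ -42.52°, λ = atan2(p_y, p_x) ≈ 63.05°.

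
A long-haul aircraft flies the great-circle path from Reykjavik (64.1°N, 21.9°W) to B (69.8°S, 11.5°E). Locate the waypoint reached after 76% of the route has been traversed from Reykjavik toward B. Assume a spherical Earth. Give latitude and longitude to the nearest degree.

≈ (38°S, 2°W)

From cos δ = sin φ₁ sin φ₂ + cos φ₁ cos φ₂ cos Δλ, the central angle is δ ≈ 2.372 rad (135.9°).
Interpolate at f = 0.76 with slerp weights a = sin((1−f)δ)/sin δ ≈ 0.775, b = sin(fδ)/sin δ ≈ 1.399.
p = a·p₁ + b·p₂ ≈ (0.787, -0.030, -0.616); φ = arcsin(p_z) ≈ -38.01°, λ = atan2(p_y, p_x) ≈ -2.18°.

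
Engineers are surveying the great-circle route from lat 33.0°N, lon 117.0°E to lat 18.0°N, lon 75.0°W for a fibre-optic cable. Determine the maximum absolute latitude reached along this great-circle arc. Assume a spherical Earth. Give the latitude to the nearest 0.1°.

The great circle lies in the plane with unit normal n̂ = (p₁ × p₂)/|p₁ × p₂|.
Here n̂_z ≈ +0.210; the vertex latitude is φ_max = arccos|n̂_z| ≈ 77.9°.

≈ 77.9°N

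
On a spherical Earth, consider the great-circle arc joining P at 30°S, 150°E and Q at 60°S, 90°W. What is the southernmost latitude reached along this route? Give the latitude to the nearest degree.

The great circle lies in the plane with unit normal n̂ = (p₁ × p₂)/|p₁ × p₂|.
Here n̂_z ≈ +0.384; the vertex latitude is φ_max = arccos|n̂_z| ≈ 67.4°.

≈ 67°S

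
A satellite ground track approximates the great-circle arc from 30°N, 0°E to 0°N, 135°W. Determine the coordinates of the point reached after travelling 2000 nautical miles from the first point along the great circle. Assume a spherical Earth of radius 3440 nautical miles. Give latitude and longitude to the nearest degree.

≈ 39°N, 39°W

Write both endpoints as unit vectors p₁, p₂ with components (cos φ cos λ, cos φ sin λ, sin φ).
The central angle between the endpoints is δ = arccos(p₁·p₂) ≈ 2.230 rad (127.8°). The total great-circle distance is δ·R ≈ 2.230 × 3440 ≈ 7671 nmi, so the target fraction is f = 2000/7671 ≈ 0.261.
Interpolate at f ≈ 0.261 with slerp weights a = sin((1−f)δ)/sin δ ≈ 1.261, b = sin(fδ)/sin δ ≈ 0.695.
p = a·p₁ + b·p₂ ≈ (0.601, -0.491, 0.631); φ = arcsin(p_z) ≈ 39.09°, λ = atan2(p_y, p_x) ≈ -39.26°.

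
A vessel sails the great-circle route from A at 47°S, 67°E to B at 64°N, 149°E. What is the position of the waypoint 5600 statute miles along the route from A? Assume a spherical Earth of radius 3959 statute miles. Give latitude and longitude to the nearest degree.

The haversine formula gives a central angle δ ≈ 2.234 rad (128.0°) between the endpoints. The total great-circle distance is δ·R ≈ 2.234 × 3959 ≈ 8845 mi, so the target fraction is f = 5600/8845 ≈ 0.633.
Interpolate at f ≈ 0.633 with slerp weights a = sin((1−f)δ)/sin δ ≈ 0.928, b = sin(fδ)/sin δ ≈ 1.254.
p = a·p₁ + b·p₂ ≈ (-0.224, 0.865, 0.448); φ = arcsin(p_z) ≈ 26.64°, λ = atan2(p_y, p_x) ≈ 104.51°.

≈ 27°N, 105°E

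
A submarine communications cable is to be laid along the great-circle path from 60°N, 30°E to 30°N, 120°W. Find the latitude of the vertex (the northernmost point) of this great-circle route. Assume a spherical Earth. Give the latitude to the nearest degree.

≈ 77°N

The great circle lies in the plane with unit normal n̂ = (p₁ × p₂)/|p₁ × p₂|.
Here n̂_z ≈ -0.217; the vertex latitude is φ_max = arccos|n̂_z| ≈ 77.5°.
Check via Clairaut: cos φ_max = |cos φ₁| · sin C = cos(60.0°)·sin(25.7°) ≈ 0.217, again giving ≈ 77.5°.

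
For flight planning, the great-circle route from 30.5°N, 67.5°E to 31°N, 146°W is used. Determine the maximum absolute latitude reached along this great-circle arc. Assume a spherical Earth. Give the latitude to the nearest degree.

The great circle lies in the plane with unit normal n̂ = (p₁ × p₂)/|p₁ × p₂|.
Here n̂_z ≈ +0.436; the vertex latitude is φ_max = arccos|n̂_z| ≈ 64.2°.
Check via Clairaut: cos φ_max = |cos φ₁| · sin C = cos(30.5°)·sin(30.4°) ≈ 0.436, again giving ≈ 64.2°.

≈ 64°N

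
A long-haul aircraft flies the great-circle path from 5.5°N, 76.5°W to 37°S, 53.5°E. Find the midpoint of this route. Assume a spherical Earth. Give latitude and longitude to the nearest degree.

≈ 33°S, 25°W

From cos δ = sin φ₁ sin φ₂ + cos φ₁ cos φ₂ cos Δλ, the central angle is δ ≈ 2.176 rad (124.7°).
Interpolate at f = 1/2 with slerp weights a = sin((1−f)δ)/sin δ ≈ 1.077, b = sin(fδ)/sin δ ≈ 1.077.
p = a·p₁ + b·p₂ ≈ (0.762, -0.351, -0.545); φ = arcsin(p_z) ≈ -33.01°, λ = atan2(p_y, p_x) ≈ -24.74°.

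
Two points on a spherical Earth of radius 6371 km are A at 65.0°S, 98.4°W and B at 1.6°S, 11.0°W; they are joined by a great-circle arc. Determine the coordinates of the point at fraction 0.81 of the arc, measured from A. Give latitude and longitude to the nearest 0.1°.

Write both endpoints as unit vectors p₁, p₂ with components (cos φ cos λ, cos φ sin λ, sin φ).
The central angle between the endpoints is δ = arccos(p₁·p₂) ≈ 1.526 rad (87.5°).
Interpolate at f = 0.81 with slerp weights a = sin((1−f)δ)/sin δ ≈ 0.286, b = sin(fδ)/sin δ ≈ 0.946.
p = a·p₁ + b·p₂ ≈ (0.910, -0.300, -0.286); φ = arcsin(p_z) ≈ -16.61°, λ = atan2(p_y, p_x) ≈ -18.24°.

≈ 16.6°S, 18.2°W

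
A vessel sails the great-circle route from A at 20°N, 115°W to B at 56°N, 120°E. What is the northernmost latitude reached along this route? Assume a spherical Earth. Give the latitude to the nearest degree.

≈ 65°N

The great circle lies in the plane with unit normal n̂ = (p₁ × p₂)/|p₁ × p₂|.
Here n̂_z ≈ -0.431; the vertex latitude is φ_max = arccos|n̂_z| ≈ 64.5°.
Check via Clairaut: cos φ_max = |cos φ₁| · sin C = cos(20.0°)·sin(27.3°) ≈ 0.431, again giving ≈ 64.5°.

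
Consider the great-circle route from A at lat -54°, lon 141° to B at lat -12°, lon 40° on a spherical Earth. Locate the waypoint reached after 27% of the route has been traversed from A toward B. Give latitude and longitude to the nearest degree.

The haversine formula gives a central angle δ ≈ 1.512 rad (86.6°) between the endpoints.
Interpolate at f = 0.27 with slerp weights a = sin((1−f)δ)/sin δ ≈ 0.895, b = sin(fδ)/sin δ ≈ 0.398.
p = a·p₁ + b·p₂ ≈ (-0.111, 0.581, -0.806); φ = arcsin(p_z) ≈ -53.74°, λ = atan2(p_y, p_x) ≈ 100.78°.

≈ lat -54°, lon 101°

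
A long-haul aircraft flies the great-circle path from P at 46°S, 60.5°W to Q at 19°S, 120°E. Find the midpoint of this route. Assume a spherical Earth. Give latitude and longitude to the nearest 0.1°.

From cos δ = sin φ₁ sin φ₂ + cos φ₁ cos φ₂ cos Δλ, the central angle is δ ≈ 2.007 rad (115.0°).
Interpolate at f = 1/2 with slerp weights a = sin((1−f)δ)/sin δ ≈ 0.931, b = sin(fδ)/sin δ ≈ 0.931.
p = a·p₁ + b·p₂ ≈ (-0.122, 0.199, -0.972); φ = arcsin(p_z) ≈ -76.49°, λ = atan2(p_y, p_x) ≈ 121.38°.

≈ 76.5°S, 121.4°E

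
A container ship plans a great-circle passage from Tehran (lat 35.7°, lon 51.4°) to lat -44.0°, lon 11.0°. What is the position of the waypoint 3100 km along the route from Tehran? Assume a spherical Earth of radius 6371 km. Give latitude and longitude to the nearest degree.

≈ lat 10°, lon 39°

The haversine formula gives a central angle δ ≈ 1.531 rad (87.7°) between the endpoints. The total great-circle distance is δ·R ≈ 1.531 × 6371 ≈ 9756 km, so the target fraction is f = 3100/9756 ≈ 0.318.
Interpolate at f ≈ 0.318 with slerp weights a = sin((1−f)δ)/sin δ ≈ 0.865, b = sin(fδ)/sin δ ≈ 0.468.
p = a·p₁ + b·p₂ ≈ (0.769, 0.613, 0.180); φ = arcsin(p_z) ≈ 10.37°, λ = atan2(p_y, p_x) ≈ 38.59°.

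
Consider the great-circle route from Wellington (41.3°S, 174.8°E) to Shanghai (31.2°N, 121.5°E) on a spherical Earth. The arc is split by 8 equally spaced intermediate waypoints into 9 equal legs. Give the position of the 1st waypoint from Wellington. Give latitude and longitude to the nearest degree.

Convert each endpoint to a unit vector on the sphere (x = cos φ cos λ, y = cos φ sin λ, z = sin φ).
The central angle between the endpoints is δ = arccos(p₁·p₂) ≈ 1.529 rad (87.6°).
Interpolate at f = 1/9 with slerp weights a = sin((1−f)δ)/sin δ ≈ 0.978, b = sin(fδ)/sin δ ≈ 0.169.
p = a·p₁ + b·p₂ ≈ (-0.808, 0.190, -0.558); φ = arcsin(p_z) ≈ -33.93°, λ = atan2(p_y, p_x) ≈ 166.76°.

≈ 34°S, 167°E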